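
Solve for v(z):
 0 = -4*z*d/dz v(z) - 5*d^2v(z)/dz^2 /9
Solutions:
 v(z) = C1 + C2*erf(3*sqrt(10)*z/5)


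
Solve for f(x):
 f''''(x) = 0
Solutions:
 f(x) = C1 + C2*x + C3*x^2 + C4*x^3


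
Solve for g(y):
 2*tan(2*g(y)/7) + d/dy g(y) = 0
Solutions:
 g(y) = -7*asin(C1*exp(-4*y/7))/2 + 7*pi/2
 g(y) = 7*asin(C1*exp(-4*y/7))/2


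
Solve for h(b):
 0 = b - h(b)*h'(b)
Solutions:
 h(b) = -sqrt(C1 + b^2)
 h(b) = sqrt(C1 + b^2)


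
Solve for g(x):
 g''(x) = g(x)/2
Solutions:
 g(x) = C1*exp(-sqrt(2)*x/2) + C2*exp(sqrt(2)*x/2)


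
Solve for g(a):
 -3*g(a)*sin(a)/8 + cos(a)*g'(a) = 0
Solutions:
 g(a) = C1/cos(a)^(3/8)


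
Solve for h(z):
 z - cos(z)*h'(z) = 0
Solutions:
 h(z) = C1 + Integral(z/cos(z), z)


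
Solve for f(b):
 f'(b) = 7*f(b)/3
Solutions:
 f(b) = C1*exp(7*b/3)


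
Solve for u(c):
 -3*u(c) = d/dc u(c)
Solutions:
 u(c) = C1*exp(-3*c)


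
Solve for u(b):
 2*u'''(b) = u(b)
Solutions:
 u(b) = C3*exp(2^(2/3)*b/2) + (C1*sin(2^(2/3)*sqrt(3)*b/4) + C2*cos(2^(2/3)*sqrt(3)*b/4))*exp(-2^(2/3)*b/4)


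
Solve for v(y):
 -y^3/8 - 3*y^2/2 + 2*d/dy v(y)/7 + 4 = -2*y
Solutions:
 v(y) = C1 + 7*y^4/64 + 7*y^3/4 - 7*y^2/2 - 14*y


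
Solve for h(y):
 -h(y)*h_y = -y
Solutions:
 h(y) = -sqrt(C1 + y^2)
 h(y) = sqrt(C1 + y^2)


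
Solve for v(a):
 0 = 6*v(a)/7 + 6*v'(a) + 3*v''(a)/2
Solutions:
 v(a) = C1*exp(2*a*(-1 + sqrt(42)/7)) + C2*exp(-2*a*(sqrt(42)/7 + 1))


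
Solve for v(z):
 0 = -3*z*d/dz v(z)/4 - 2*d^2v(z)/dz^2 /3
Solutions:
 v(z) = C1 + C2*erf(3*z/4)


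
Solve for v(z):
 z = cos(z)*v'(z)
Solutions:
 v(z) = C1 + Integral(z/cos(z), z)


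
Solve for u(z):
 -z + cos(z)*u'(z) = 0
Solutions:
 u(z) = C1 + Integral(z/cos(z), z)


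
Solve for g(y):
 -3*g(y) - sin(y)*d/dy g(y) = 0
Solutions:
 g(y) = C1*(cos(y) + 1)^(3/2)/(cos(y) - 1)^(3/2)


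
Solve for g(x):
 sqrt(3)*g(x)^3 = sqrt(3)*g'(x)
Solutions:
 g(x) = -sqrt(2)*sqrt(-1/(C1 + x))/2
 g(x) = sqrt(2)*sqrt(-1/(C1 + x))/2


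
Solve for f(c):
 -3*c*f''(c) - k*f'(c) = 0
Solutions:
 f(c) = C1 + c^(1 - re(k)/3)*(C2*sin(log(c)*Abs(im(k))/3) + C3*cos(log(c)*im(k)/3))


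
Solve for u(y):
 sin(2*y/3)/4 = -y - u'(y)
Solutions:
 u(y) = C1 - y^2/2 + 3*cos(2*y/3)/8


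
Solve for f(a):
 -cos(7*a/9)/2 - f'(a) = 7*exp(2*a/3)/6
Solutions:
 f(a) = C1 - 7*exp(2*a/3)/4 - 9*sin(7*a/9)/14


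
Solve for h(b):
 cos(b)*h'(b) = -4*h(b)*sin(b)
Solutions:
 h(b) = C1*cos(b)^4


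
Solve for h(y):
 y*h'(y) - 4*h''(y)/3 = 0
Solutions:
 h(y) = C1 + C2*erfi(sqrt(6)*y/4)


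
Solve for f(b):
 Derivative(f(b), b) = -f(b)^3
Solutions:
 f(b) = -sqrt(2)*sqrt(-1/(C1 - b))/2
 f(b) = sqrt(2)*sqrt(-1/(C1 - b))/2


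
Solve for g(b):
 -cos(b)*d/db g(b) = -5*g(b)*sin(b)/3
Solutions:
 g(b) = C1/cos(b)^(5/3)


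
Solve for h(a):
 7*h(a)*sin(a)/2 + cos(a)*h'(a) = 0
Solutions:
 h(a) = C1*cos(a)^(7/2)


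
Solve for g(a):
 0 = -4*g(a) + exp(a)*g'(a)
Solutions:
 g(a) = C1*exp(-4*exp(-a))


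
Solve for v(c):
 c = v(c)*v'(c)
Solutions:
 v(c) = -sqrt(C1 + c^2)
 v(c) = sqrt(C1 + c^2)


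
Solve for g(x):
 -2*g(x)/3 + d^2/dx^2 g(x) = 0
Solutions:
 g(x) = C1*exp(-sqrt(6)*x/3) + C2*exp(sqrt(6)*x/3)


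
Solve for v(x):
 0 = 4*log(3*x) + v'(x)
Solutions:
 v(x) = C1 - 4*x*log(x) - x*log(81) + 4*x


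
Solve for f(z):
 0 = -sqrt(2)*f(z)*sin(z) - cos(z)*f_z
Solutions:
 f(z) = C1*cos(z)^(sqrt(2))


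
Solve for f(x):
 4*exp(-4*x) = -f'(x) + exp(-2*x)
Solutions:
 f(x) = C1 - exp(-2*x)/2 + exp(-4*x)


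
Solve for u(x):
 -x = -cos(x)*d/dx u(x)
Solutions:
 u(x) = C1 + Integral(x/cos(x), x)


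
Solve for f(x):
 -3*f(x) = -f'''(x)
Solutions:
 f(x) = C3*exp(3^(1/3)*x) + (C1*sin(3^(5/6)*x/2) + C2*cos(3^(5/6)*x/2))*exp(-3^(1/3)*x/2)


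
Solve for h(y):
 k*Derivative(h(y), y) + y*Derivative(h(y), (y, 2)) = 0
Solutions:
 h(y) = C1 + y^(1 - re(k))*(C2*sin(log(y)*Abs(im(k))) + C3*cos(log(y)*im(k)))


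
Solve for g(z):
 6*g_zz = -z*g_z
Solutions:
 g(z) = C1 + C2*erf(sqrt(3)*z/6)


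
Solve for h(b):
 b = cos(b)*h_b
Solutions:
 h(b) = C1 + Integral(b/cos(b), b)


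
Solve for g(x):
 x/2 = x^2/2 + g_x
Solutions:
 g(x) = C1 - x^3/6 + x^2/4


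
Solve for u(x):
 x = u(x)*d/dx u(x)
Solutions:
 u(x) = -sqrt(C1 + x^2)
 u(x) = sqrt(C1 + x^2)


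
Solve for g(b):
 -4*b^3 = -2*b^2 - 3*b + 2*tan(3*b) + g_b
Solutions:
 g(b) = C1 - b^4 + 2*b^3/3 + 3*b^2/2 + 2*log(cos(3*b))/3


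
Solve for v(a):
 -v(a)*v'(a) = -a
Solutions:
 v(a) = -sqrt(C1 + a^2)
 v(a) = sqrt(C1 + a^2)


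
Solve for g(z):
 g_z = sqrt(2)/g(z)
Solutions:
 g(z) = -sqrt(C1 + 2*sqrt(2)*z)
 g(z) = sqrt(C1 + 2*sqrt(2)*z)


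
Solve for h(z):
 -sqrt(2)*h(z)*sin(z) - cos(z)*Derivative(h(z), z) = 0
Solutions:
 h(z) = C1*cos(z)^(sqrt(2))


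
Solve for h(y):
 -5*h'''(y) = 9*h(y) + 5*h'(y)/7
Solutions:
 h(y) = C1*exp(y*(-10*3^(2/3)*490^(1/3)/(3969 + sqrt(15755061))^(1/3) + 2100^(1/3)*(3969 + sqrt(15755061))^(1/3))/420)*sin(3^(1/6)*y*(30*490^(1/3)/(3969 + sqrt(15755061))^(1/3) + 3^(2/3)*700^(1/3)*(3969 + sqrt(15755061))^(1/3))/420) + C2*exp(y*(-10*3^(2/3)*490^(1/3)/(3969 + sqrt(15755061))^(1/3) + 2100^(1/3)*(3969 + sqrt(15755061))^(1/3))/420)*cos(3^(1/6)*y*(30*490^(1/3)/(3969 + sqrt(15755061))^(1/3) + 3^(2/3)*700^(1/3)*(3969 + sqrt(15755061))^(1/3))/420) + C3*exp(-y*(-10*3^(2/3)*490^(1/3)/(3969 + sqrt(15755061))^(1/3) + 2100^(1/3)*(3969 + sqrt(15755061))^(1/3))/210)


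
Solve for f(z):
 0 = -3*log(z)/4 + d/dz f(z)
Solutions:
 f(z) = C1 + 3*z*log(z)/4 - 3*z/4


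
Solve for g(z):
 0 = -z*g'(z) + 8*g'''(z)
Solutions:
 g(z) = C1 + Integral(C2*airyai(z/2) + C3*airybi(z/2), z)


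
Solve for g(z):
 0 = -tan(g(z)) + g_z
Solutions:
 g(z) = pi - asin(C1*exp(z))
 g(z) = asin(C1*exp(z))


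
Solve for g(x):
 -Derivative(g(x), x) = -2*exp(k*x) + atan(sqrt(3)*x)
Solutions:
 g(x) = C1 - x*atan(sqrt(3)*x) + 2*Piecewise((exp(k*x)/k, Ne(k, 0)), (x, True)) + sqrt(3)*log(3*x^2 + 1)/6


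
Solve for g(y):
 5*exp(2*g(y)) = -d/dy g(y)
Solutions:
 g(y) = log(-sqrt(-1/(C1 - 5*y))) - log(2)/2
 g(y) = log(-1/(C1 - 5*y))/2 - log(2)/2


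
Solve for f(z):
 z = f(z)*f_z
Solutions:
 f(z) = -sqrt(C1 + z^2)
 f(z) = sqrt(C1 + z^2)


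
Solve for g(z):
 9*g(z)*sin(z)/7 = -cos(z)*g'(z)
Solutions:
 g(z) = C1*cos(z)^(9/7)


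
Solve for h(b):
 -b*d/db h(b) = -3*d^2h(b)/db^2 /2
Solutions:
 h(b) = C1 + C2*erfi(sqrt(3)*b/3)


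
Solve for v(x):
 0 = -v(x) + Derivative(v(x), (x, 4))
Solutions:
 v(x) = C1*exp(-x) + C2*exp(x) + C3*sin(x) + C4*cos(x)


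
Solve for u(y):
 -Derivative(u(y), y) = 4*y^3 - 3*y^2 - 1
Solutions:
 u(y) = C1 - y^4 + y^3 + y


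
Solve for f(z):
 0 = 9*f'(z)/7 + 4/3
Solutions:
 f(z) = C1 - 28*z/27


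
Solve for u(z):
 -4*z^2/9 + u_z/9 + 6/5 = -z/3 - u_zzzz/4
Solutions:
 u(z) = C1 + C4*exp(-2^(2/3)*3^(1/3)*z/3) + 4*z^3/3 - 3*z^2/2 - 54*z/5 + (C2*sin(2^(2/3)*3^(5/6)*z/6) + C3*cos(2^(2/3)*3^(5/6)*z/6))*exp(2^(2/3)*3^(1/3)*z/6)


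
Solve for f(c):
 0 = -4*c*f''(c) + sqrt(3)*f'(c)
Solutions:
 f(c) = C1 + C2*c^(sqrt(3)/4 + 1)


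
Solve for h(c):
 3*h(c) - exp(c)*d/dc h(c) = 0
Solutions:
 h(c) = C1*exp(-3*exp(-c))


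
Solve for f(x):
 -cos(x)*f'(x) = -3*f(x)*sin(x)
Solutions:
 f(x) = C1/cos(x)^3


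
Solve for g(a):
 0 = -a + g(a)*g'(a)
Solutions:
 g(a) = -sqrt(C1 + a^2)
 g(a) = sqrt(C1 + a^2)


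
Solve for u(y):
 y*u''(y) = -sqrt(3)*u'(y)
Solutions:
 u(y) = C1 + C2*y^(1 - sqrt(3))


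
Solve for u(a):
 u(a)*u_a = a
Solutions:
 u(a) = -sqrt(C1 + a^2)
 u(a) = sqrt(C1 + a^2)


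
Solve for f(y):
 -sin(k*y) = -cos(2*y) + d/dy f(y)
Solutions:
 f(y) = C1 + sin(2*y)/2 + cos(k*y)/k


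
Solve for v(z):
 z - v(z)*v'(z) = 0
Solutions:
 v(z) = -sqrt(C1 + z^2)
 v(z) = sqrt(C1 + z^2)


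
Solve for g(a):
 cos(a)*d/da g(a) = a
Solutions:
 g(a) = C1 + Integral(a/cos(a), a)


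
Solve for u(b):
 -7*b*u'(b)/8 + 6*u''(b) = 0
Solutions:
 u(b) = C1 + C2*erfi(sqrt(42)*b/24)


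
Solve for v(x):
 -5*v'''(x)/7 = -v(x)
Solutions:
 v(x) = C3*exp(5^(2/3)*7^(1/3)*x/5) + (C1*sin(sqrt(3)*5^(2/3)*7^(1/3)*x/10) + C2*cos(sqrt(3)*5^(2/3)*7^(1/3)*x/10))*exp(-5^(2/3)*7^(1/3)*x/10)


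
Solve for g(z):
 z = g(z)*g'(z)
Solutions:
 g(z) = -sqrt(C1 + z^2)
 g(z) = sqrt(C1 + z^2)


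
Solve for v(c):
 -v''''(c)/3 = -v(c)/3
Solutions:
 v(c) = C1*exp(-c) + C2*exp(c) + C3*sin(c) + C4*cos(c)


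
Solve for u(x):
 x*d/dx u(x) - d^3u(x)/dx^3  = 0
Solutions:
 u(x) = C1 + Integral(C2*airyai(x) + C3*airybi(x), x)


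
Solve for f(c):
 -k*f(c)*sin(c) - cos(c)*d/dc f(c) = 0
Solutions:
 f(c) = C1*exp(k*log(cos(c)))


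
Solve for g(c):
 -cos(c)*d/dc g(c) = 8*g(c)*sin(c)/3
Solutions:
 g(c) = C1*cos(c)^(8/3)


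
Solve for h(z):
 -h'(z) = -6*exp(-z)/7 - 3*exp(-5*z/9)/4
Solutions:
 h(z) = C1 - 6*exp(-z)/7 - 27*exp(-5*z/9)/20


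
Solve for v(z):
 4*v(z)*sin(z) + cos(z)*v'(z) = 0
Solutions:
 v(z) = C1*cos(z)^4


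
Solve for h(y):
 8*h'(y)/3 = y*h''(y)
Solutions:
 h(y) = C1 + C2*y^(11/3)


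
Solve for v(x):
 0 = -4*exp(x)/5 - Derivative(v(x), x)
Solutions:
 v(x) = C1 - 4*exp(x)/5


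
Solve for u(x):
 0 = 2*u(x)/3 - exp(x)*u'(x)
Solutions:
 u(x) = C1*exp(-2*exp(-x)/3)


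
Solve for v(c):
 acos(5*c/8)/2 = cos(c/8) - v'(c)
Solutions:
 v(c) = C1 - c*acos(5*c/8)/2 + sqrt(64 - 25*c^2)/10 + 8*sin(c/8)


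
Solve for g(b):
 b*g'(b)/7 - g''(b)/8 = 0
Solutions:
 g(b) = C1 + C2*erfi(2*sqrt(7)*b/7)


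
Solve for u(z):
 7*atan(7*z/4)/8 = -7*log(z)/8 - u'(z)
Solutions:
 u(z) = C1 - 7*z*log(z)/8 - 7*z*atan(7*z/4)/8 + 7*z/8 + log(49*z^2 + 16)/4


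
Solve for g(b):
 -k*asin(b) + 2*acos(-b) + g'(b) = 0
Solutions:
 g(b) = C1 - 2*b*acos(-b) + k*(b*asin(b) + sqrt(1 - b^2)) - 2*sqrt(1 - b^2)


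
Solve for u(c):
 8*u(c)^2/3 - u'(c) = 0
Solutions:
 u(c) = -3/(C1 + 8*c)


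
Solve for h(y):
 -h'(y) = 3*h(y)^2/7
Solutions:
 h(y) = 7/(C1 + 3*y)


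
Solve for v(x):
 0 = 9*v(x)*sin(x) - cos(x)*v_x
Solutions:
 v(x) = C1/cos(x)^9


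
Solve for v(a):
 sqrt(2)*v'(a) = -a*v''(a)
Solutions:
 v(a) = C1 + C2*a^(1 - sqrt(2))


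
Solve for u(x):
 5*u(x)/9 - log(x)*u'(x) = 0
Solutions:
 u(x) = C1*exp(5*li(x)/9)


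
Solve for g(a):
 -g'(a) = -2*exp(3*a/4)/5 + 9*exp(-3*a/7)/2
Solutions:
 g(a) = C1 + 8*exp(3*a/4)/15 + 21*exp(-3*a/7)/2


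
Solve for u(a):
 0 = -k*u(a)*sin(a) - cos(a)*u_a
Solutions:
 u(a) = C1*exp(k*log(cos(a)))


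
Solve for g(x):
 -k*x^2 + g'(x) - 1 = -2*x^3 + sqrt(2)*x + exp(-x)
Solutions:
 g(x) = C1 + k*x^3/3 - x^4/2 + sqrt(2)*x^2/2 + x - exp(-x)


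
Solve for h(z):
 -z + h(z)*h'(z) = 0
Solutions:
 h(z) = -sqrt(C1 + z^2)
 h(z) = sqrt(C1 + z^2)


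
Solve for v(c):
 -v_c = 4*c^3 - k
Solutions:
 v(c) = C1 - c^4 + c*k


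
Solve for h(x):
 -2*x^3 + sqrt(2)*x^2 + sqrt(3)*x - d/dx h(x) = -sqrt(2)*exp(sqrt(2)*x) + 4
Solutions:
 h(x) = C1 - x^4/2 + sqrt(2)*x^3/3 + sqrt(3)*x^2/2 - 4*x + exp(sqrt(2)*x)


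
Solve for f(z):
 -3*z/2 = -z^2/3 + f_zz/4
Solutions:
 f(z) = C1 + C2*z + z^4/9 - z^3


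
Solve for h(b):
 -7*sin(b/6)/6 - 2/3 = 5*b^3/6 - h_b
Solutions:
 h(b) = C1 + 5*b^4/24 + 2*b/3 - 7*cos(b/6)


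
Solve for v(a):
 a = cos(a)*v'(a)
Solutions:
 v(a) = C1 + Integral(a/cos(a), a)


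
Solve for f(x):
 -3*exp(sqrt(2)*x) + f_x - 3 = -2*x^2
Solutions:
 f(x) = C1 - 2*x^3/3 + 3*x + 3*sqrt(2)*exp(sqrt(2)*x)/2


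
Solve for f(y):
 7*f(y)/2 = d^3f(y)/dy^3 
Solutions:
 f(y) = C3*exp(2^(2/3)*7^(1/3)*y/2) + (C1*sin(2^(2/3)*sqrt(3)*7^(1/3)*y/4) + C2*cos(2^(2/3)*sqrt(3)*7^(1/3)*y/4))*exp(-2^(2/3)*7^(1/3)*y/4)


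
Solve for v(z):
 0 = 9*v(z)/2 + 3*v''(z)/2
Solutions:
 v(z) = C1*sin(sqrt(3)*z) + C2*cos(sqrt(3)*z)


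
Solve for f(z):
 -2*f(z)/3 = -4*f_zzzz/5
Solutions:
 f(z) = C1*exp(-5^(1/4)*6^(3/4)*z/6) + C2*exp(5^(1/4)*6^(3/4)*z/6) + C3*sin(5^(1/4)*6^(3/4)*z/6) + C4*cos(5^(1/4)*6^(3/4)*z/6)


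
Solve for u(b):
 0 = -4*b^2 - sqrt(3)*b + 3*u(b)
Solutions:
 u(b) = b*(4*b + sqrt(3))/3


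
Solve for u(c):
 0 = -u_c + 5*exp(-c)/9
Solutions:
 u(c) = C1 - 5*exp(-c)/9


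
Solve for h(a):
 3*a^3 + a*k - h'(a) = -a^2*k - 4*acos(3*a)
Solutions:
 h(a) = C1 + 3*a^4/4 + a^3*k/3 + a^2*k/2 + 4*a*acos(3*a) - 4*sqrt(1 - 9*a^2)/3


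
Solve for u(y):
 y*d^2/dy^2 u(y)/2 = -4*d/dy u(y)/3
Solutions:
 u(y) = C1 + C2/y^(5/3)


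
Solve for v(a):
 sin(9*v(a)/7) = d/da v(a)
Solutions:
 -a + 7*log(cos(9*v(a)/7) - 1)/18 - 7*log(cos(9*v(a)/7) + 1)/18 = C1


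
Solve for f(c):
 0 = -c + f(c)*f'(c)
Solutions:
 f(c) = -sqrt(C1 + c^2)
 f(c) = sqrt(C1 + c^2)


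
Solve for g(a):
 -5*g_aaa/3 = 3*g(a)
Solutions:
 g(a) = C3*exp(-15^(2/3)*a/5) + (C1*sin(3*3^(1/6)*5^(2/3)*a/10) + C2*cos(3*3^(1/6)*5^(2/3)*a/10))*exp(15^(2/3)*a/10)


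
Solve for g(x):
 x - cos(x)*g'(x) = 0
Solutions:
 g(x) = C1 + Integral(x/cos(x), x)


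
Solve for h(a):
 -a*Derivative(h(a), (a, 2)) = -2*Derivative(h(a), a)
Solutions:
 h(a) = C1 + C2*a^3


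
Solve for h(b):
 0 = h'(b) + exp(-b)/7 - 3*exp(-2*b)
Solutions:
 h(b) = C1 + exp(-b)/7 - 3*exp(-2*b)/2


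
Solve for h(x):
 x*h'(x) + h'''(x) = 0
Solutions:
 h(x) = C1 + Integral(C2*airyai(-x) + C3*airybi(-x), x)


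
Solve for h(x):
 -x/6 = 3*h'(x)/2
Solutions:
 h(x) = C1 - x^2/18


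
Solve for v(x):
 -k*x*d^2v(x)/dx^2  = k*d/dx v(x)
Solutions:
 v(x) = C1 + C2*log(x)


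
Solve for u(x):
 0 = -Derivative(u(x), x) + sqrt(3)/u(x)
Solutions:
 u(x) = -sqrt(C1 + 2*sqrt(3)*x)
 u(x) = sqrt(C1 + 2*sqrt(3)*x)


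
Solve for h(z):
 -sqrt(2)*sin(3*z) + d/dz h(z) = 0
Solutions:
 h(z) = C1 - sqrt(2)*cos(3*z)/3


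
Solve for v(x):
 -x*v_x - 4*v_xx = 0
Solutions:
 v(x) = C1 + C2*erf(sqrt(2)*x/4)


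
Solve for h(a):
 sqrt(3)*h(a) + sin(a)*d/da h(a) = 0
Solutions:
 h(a) = C1*(cos(a) + 1)^(sqrt(3)/2)/(cos(a) - 1)^(sqrt(3)/2)


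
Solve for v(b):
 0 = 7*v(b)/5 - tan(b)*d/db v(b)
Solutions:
 v(b) = C1*sin(b)^(7/5)


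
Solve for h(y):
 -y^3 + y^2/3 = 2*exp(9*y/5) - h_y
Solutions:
 h(y) = C1 + y^4/4 - y^3/9 + 10*exp(9*y/5)/9


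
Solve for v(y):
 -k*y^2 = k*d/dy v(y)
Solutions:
 v(y) = C1 - y^3/3


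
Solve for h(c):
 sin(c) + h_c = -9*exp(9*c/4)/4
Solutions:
 h(c) = C1 - exp(c)^(9/4) + cos(c)


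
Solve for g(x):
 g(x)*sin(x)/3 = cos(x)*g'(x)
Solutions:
 g(x) = C1/cos(x)^(1/3)


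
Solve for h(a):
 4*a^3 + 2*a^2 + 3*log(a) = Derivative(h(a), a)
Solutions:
 h(a) = C1 + a^4 + 2*a^3/3 + 3*a*log(a) - 3*a


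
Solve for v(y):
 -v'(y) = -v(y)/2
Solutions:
 v(y) = C1*exp(y/2)


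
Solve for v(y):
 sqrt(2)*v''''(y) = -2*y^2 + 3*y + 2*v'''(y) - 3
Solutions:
 v(y) = C1 + C2*y + C3*y^2 + C4*exp(sqrt(2)*y) + y^5/60 + y^4*(-3 + 2*sqrt(2))/48 + y^3*(10 - 3*sqrt(2))/24


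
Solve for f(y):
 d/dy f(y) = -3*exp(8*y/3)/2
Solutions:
 f(y) = C1 - 9*exp(8*y/3)/16


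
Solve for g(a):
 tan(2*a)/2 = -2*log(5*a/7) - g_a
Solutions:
 g(a) = C1 - 2*a*log(a) - 2*a*log(5) + 2*a + 2*a*log(7) + log(cos(2*a))/4


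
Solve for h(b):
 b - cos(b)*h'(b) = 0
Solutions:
 h(b) = C1 + Integral(b/cos(b), b)


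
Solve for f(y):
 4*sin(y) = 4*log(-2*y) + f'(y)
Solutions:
 f(y) = C1 - 4*y*log(-y) - 4*y*log(2) + 4*y - 4*cos(y)


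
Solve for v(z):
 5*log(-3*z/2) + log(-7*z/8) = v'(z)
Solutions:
 v(z) = C1 + 6*z*log(-z) + z*(-6 - 8*log(2) + log(1701))


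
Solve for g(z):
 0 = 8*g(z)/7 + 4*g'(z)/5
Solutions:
 g(z) = C1*exp(-10*z/7)


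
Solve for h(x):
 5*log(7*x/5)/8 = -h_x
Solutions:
 h(x) = C1 - 5*x*log(x)/8 - 5*x*log(7)/8 + 5*x/8 + 5*x*log(5)/8


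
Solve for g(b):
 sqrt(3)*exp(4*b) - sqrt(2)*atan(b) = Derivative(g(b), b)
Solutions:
 g(b) = C1 - sqrt(2)*(b*atan(b) - log(b^2 + 1)/2) + sqrt(3)*exp(4*b)/4


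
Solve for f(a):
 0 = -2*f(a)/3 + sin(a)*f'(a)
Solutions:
 f(a) = C1*(cos(a) - 1)^(1/3)/(cos(a) + 1)^(1/3)


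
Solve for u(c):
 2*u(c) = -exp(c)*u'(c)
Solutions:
 u(c) = C1*exp(2*exp(-c))


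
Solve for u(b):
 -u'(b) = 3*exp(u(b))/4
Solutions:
 u(b) = log(1/(C1 + 3*b)) + 2*log(2)


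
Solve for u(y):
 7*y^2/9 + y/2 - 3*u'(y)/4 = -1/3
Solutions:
 u(y) = C1 + 28*y^3/81 + y^2/3 + 4*y/9


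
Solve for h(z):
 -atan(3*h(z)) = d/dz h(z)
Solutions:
 Integral(1/atan(3*_y), (_y, h(z))) = C1 - z


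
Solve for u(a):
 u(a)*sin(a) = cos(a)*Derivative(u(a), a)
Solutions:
 u(a) = C1/cos(a)


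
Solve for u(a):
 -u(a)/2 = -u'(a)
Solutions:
 u(a) = C1*exp(a/2)


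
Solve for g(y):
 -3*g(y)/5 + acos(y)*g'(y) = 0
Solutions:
 g(y) = C1*exp(3*Integral(1/acos(y), y)/5)


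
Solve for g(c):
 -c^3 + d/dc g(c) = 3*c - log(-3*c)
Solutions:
 g(c) = C1 + c^4/4 + 3*c^2/2 - c*log(-c) + c*(1 - log(3))


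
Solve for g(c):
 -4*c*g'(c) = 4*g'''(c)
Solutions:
 g(c) = C1 + Integral(C2*airyai(-c) + C3*airybi(-c), c)


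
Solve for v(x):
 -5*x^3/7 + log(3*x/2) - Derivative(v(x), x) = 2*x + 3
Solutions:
 v(x) = C1 - 5*x^4/28 - x^2 + x*log(x) - 4*x + x*log(3/2)


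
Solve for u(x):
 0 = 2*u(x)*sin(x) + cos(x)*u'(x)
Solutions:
 u(x) = C1*cos(x)^2


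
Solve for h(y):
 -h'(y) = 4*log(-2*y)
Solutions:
 h(y) = C1 - 4*y*log(-y) + 4*y*(1 - log(2))


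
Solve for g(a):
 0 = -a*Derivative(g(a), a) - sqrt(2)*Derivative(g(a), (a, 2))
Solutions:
 g(a) = C1 + C2*erf(2^(1/4)*a/2)


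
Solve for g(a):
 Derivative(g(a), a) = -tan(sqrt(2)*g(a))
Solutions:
 g(a) = sqrt(2)*(pi - asin(C1*exp(-sqrt(2)*a)))/2
 g(a) = sqrt(2)*asin(C1*exp(-sqrt(2)*a))/2


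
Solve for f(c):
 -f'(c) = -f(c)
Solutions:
 f(c) = C1*exp(c)


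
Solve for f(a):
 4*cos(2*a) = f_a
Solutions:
 f(a) = C1 + 2*sin(2*a)


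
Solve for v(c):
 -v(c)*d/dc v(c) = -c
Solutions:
 v(c) = -sqrt(C1 + c^2)
 v(c) = sqrt(C1 + c^2)


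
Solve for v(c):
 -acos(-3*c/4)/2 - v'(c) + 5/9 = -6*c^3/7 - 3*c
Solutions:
 v(c) = C1 + 3*c^4/14 + 3*c^2/2 - c*acos(-3*c/4)/2 + 5*c/9 - sqrt(16 - 9*c^2)/6


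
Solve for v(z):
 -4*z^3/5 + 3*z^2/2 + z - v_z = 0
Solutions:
 v(z) = C1 - z^4/5 + z^3/2 + z^2/2


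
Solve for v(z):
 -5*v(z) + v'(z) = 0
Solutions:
 v(z) = C1*exp(5*z)


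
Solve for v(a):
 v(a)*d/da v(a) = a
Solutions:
 v(a) = -sqrt(C1 + a^2)
 v(a) = sqrt(C1 + a^2)


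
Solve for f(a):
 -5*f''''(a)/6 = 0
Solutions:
 f(a) = C1 + C2*a + C3*a^2 + C4*a^3


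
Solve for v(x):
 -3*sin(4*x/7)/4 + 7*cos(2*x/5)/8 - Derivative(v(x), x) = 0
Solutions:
 v(x) = C1 + 35*sin(2*x/5)/16 + 21*cos(4*x/7)/16


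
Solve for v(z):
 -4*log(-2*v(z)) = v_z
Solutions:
 Integral(1/(log(-_y) + log(2)), (_y, v(z)))/4 = C1 - z


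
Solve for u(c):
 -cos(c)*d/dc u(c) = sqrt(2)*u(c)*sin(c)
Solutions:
 u(c) = C1*cos(c)^(sqrt(2))


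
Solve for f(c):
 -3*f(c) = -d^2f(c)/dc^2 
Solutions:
 f(c) = C1*exp(-sqrt(3)*c) + C2*exp(sqrt(3)*c)


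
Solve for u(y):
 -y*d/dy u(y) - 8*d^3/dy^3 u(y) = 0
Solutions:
 u(y) = C1 + Integral(C2*airyai(-y/2) + C3*airybi(-y/2), y)


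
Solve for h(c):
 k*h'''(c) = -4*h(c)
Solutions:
 h(c) = C1*exp(2^(2/3)*c*(-1/k)^(1/3)) + C2*exp(2^(2/3)*c*(-1/k)^(1/3)*(-1 + sqrt(3)*I)/2) + C3*exp(-2^(2/3)*c*(-1/k)^(1/3)*(1 + sqrt(3)*I)/2)


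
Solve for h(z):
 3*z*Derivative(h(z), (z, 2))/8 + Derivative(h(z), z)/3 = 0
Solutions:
 h(z) = C1 + C2*z^(1/9)


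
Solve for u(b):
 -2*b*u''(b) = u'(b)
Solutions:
 u(b) = C1 + C2*sqrt(b)


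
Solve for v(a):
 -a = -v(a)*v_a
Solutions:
 v(a) = -sqrt(C1 + a^2)
 v(a) = sqrt(C1 + a^2)


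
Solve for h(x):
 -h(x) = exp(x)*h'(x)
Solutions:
 h(x) = C1*exp(exp(-x))


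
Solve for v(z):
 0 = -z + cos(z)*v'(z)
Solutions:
 v(z) = C1 + Integral(z/cos(z), z)


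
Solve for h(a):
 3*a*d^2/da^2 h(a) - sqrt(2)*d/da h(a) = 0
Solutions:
 h(a) = C1 + C2*a^(sqrt(2)/3 + 1)


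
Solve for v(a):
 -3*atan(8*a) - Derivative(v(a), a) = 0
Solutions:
 v(a) = C1 - 3*a*atan(8*a) + 3*log(64*a^2 + 1)/16


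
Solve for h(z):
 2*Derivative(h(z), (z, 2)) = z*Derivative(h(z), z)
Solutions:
 h(z) = C1 + C2*erfi(z/2)


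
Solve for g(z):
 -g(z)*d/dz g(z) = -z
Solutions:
 g(z) = -sqrt(C1 + z^2)
 g(z) = sqrt(C1 + z^2)


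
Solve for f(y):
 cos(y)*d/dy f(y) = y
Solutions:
 f(y) = C1 + Integral(y/cos(y), y)


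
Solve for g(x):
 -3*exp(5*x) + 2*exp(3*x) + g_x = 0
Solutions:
 g(x) = C1 + 3*exp(5*x)/5 - 2*exp(3*x)/3


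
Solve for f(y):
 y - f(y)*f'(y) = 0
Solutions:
 f(y) = -sqrt(C1 + y^2)
 f(y) = sqrt(C1 + y^2)


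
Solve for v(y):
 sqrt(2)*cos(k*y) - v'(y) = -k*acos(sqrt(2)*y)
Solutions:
 v(y) = C1 + k*(y*acos(sqrt(2)*y) - sqrt(2)*sqrt(1 - 2*y^2)/2) + sqrt(2)*Piecewise((sin(k*y)/k, Ne(k, 0)), (y, True))


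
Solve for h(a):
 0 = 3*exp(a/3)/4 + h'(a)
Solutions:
 h(a) = C1 - 9*exp(a/3)/4


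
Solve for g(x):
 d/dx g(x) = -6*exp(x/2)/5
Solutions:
 g(x) = C1 - 12*exp(x/2)/5


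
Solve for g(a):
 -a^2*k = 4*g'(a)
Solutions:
 g(a) = C1 - a^3*k/12


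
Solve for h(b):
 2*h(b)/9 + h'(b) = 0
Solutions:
 h(b) = C1*exp(-2*b/9)


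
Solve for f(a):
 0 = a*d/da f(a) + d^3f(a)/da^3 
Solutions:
 f(a) = C1 + Integral(C2*airyai(-a) + C3*airybi(-a), a)


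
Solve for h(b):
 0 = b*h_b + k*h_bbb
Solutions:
 h(b) = C1 + Integral(C2*airyai(b*(-1/k)^(1/3)) + C3*airybi(b*(-1/k)^(1/3)), b)


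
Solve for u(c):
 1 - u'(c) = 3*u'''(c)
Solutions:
 u(c) = C1 + C2*sin(sqrt(3)*c/3) + C3*cos(sqrt(3)*c/3) + c


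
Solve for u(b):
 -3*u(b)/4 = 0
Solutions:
 u(b) = 0


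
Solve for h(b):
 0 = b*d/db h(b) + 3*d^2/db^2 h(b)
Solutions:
 h(b) = C1 + C2*erf(sqrt(6)*b/6)


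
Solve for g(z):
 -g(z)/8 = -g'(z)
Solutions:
 g(z) = C1*exp(z/8)


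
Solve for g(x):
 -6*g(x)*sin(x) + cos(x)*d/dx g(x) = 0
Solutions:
 g(x) = C1/cos(x)^6


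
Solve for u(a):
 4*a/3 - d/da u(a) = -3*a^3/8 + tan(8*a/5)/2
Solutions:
 u(a) = C1 + 3*a^4/32 + 2*a^2/3 + 5*log(cos(8*a/5))/16


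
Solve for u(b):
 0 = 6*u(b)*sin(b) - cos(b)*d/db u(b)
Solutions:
 u(b) = C1/cos(b)^6


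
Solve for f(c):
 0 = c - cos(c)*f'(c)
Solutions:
 f(c) = C1 + Integral(c/cos(c), c)


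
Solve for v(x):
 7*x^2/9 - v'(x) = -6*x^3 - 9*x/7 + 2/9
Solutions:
 v(x) = C1 + 3*x^4/2 + 7*x^3/27 + 9*x^2/14 - 2*x/9


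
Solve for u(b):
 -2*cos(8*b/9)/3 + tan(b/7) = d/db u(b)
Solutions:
 u(b) = C1 - 7*log(cos(b/7)) - 3*sin(8*b/9)/4


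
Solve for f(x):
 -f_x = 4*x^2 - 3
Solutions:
 f(x) = C1 - 4*x^3/3 + 3*x


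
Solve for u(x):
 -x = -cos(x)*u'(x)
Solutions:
 u(x) = C1 + Integral(x/cos(x), x)


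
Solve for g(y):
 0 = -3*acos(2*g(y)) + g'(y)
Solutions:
 Integral(1/acos(2*_y), (_y, g(y))) = C1 + 3*y


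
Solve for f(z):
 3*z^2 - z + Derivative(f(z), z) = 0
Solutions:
 f(z) = C1 - z^3 + z^2/2


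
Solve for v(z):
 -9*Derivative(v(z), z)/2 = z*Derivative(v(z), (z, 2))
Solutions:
 v(z) = C1 + C2/z^(7/2)


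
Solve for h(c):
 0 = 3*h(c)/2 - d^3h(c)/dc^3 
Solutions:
 h(c) = C3*exp(2^(2/3)*3^(1/3)*c/2) + (C1*sin(2^(2/3)*3^(5/6)*c/4) + C2*cos(2^(2/3)*3^(5/6)*c/4))*exp(-2^(2/3)*3^(1/3)*c/4)


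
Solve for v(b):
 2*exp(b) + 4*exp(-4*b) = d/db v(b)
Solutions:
 v(b) = C1 + 2*exp(b) - exp(-4*b)


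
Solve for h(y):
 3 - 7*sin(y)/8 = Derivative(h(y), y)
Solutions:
 h(y) = C1 + 3*y + 7*cos(y)/8


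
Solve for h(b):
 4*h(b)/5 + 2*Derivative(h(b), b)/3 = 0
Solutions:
 h(b) = C1*exp(-6*b/5)


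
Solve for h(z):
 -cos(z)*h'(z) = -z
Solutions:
 h(z) = C1 + Integral(z/cos(z), z)


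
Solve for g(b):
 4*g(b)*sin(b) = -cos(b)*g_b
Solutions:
 g(b) = C1*cos(b)^4


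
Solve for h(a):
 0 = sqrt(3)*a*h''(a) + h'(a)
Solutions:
 h(a) = C1 + C2*a^(1 - sqrt(3)/3)


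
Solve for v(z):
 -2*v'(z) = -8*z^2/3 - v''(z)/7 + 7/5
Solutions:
 v(z) = C1 + C2*exp(14*z) + 4*z^3/9 + 2*z^2/21 - 1009*z/1470


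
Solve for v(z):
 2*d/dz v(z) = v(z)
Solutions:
 v(z) = C1*exp(z/2)


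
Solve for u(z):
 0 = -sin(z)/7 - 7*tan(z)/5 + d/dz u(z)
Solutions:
 u(z) = C1 - 7*log(cos(z))/5 - cos(z)/7


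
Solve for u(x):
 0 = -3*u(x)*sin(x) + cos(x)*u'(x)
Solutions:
 u(x) = C1/cos(x)^3


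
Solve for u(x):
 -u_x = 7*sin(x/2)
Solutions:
 u(x) = C1 + 14*cos(x/2)


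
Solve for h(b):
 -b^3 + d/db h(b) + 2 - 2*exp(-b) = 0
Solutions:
 h(b) = C1 + b^4/4 - 2*b - 2*exp(-b)


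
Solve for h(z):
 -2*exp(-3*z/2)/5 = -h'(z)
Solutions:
 h(z) = C1 - 4*exp(-3*z/2)/15


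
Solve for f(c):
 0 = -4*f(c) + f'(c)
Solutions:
 f(c) = C1*exp(4*c)


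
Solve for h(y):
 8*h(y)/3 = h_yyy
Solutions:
 h(y) = C3*exp(2*3^(2/3)*y/3) + (C1*sin(3^(1/6)*y) + C2*cos(3^(1/6)*y))*exp(-3^(2/3)*y/3)


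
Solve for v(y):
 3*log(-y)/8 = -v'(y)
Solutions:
 v(y) = C1 - 3*y*log(-y)/8 + 3*y/8


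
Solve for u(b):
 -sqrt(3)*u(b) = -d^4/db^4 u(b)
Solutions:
 u(b) = C1*exp(-3^(1/8)*b) + C2*exp(3^(1/8)*b) + C3*sin(3^(1/8)*b) + C4*cos(3^(1/8)*b)


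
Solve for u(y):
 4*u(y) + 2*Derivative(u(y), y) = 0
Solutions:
 u(y) = C1*exp(-2*y)


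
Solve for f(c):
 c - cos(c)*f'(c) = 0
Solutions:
 f(c) = C1 + Integral(c/cos(c), c)


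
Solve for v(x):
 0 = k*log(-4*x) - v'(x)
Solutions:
 v(x) = C1 + k*x*log(-x) + k*x*(-1 + 2*log(2))


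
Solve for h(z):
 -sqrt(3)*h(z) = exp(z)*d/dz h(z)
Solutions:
 h(z) = C1*exp(sqrt(3)*exp(-z))


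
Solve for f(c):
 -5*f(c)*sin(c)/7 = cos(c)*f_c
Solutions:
 f(c) = C1*cos(c)^(5/7)


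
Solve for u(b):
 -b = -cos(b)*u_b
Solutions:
 u(b) = C1 + Integral(b/cos(b), b)


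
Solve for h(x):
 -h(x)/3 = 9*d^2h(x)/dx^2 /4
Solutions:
 h(x) = C1*sin(2*sqrt(3)*x/9) + C2*cos(2*sqrt(3)*x/9)


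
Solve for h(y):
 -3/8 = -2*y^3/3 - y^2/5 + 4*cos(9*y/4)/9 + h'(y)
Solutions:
 h(y) = C1 + y^4/6 + y^3/15 - 3*y/8 - 16*sin(9*y/4)/81


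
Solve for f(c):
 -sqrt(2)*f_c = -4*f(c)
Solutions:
 f(c) = C1*exp(2*sqrt(2)*c)


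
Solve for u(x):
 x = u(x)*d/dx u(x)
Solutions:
 u(x) = -sqrt(C1 + x^2)
 u(x) = sqrt(C1 + x^2)


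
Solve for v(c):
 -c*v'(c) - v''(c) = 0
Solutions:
 v(c) = C1 + C2*erf(sqrt(2)*c/2)


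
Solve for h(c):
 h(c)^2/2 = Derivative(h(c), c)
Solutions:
 h(c) = -2/(C1 + c)


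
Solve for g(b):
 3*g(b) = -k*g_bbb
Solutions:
 g(b) = C1*exp(3^(1/3)*b*(-1/k)^(1/3)) + C2*exp(b*(-1/k)^(1/3)*(-3^(1/3) + 3^(5/6)*I)/2) + C3*exp(-b*(-1/k)^(1/3)*(3^(1/3) + 3^(5/6)*I)/2)


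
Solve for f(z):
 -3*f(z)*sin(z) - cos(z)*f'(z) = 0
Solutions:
 f(z) = C1*cos(z)^3


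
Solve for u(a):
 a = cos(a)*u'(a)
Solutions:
 u(a) = C1 + Integral(a/cos(a), a)


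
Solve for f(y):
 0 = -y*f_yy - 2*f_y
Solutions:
 f(y) = C1 + C2/y


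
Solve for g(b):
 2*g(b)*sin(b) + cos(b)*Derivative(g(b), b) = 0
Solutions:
 g(b) = C1*cos(b)^2


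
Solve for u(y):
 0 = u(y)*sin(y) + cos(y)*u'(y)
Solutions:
 u(y) = C1*cos(y)


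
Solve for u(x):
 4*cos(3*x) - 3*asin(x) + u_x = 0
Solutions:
 u(x) = C1 + 3*x*asin(x) + 3*sqrt(1 - x^2) - 4*sin(3*x)/3


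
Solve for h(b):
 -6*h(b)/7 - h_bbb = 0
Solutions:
 h(b) = C3*exp(-6^(1/3)*7^(2/3)*b/7) + (C1*sin(2^(1/3)*3^(5/6)*7^(2/3)*b/14) + C2*cos(2^(1/3)*3^(5/6)*7^(2/3)*b/14))*exp(6^(1/3)*7^(2/3)*b/14)


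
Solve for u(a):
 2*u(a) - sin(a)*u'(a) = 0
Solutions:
 u(a) = C1*(cos(a) - 1)/(cos(a) + 1)


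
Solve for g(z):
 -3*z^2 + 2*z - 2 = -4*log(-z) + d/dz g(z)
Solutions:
 g(z) = C1 - z^3 + z^2 + 4*z*log(-z) - 6*z


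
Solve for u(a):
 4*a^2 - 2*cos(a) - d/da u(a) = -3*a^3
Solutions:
 u(a) = C1 + 3*a^4/4 + 4*a^3/3 - 2*sin(a)


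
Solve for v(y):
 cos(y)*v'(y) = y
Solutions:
 v(y) = C1 + Integral(y/cos(y), y)


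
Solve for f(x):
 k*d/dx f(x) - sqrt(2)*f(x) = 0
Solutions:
 f(x) = C1*exp(sqrt(2)*x/k)


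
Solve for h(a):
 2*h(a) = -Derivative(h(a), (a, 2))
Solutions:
 h(a) = C1*sin(sqrt(2)*a) + C2*cos(sqrt(2)*a)


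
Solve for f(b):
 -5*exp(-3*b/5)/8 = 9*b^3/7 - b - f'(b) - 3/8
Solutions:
 f(b) = C1 + 9*b^4/28 - b^2/2 - 3*b/8 - 25*exp(-3*b/5)/24


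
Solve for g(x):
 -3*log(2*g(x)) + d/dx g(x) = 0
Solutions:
 -Integral(1/(log(_y) + log(2)), (_y, g(x)))/3 = C1 - x


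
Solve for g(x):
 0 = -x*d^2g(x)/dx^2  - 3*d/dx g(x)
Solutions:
 g(x) = C1 + C2/x^2


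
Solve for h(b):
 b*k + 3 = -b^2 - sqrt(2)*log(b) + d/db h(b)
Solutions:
 h(b) = C1 + b^3/3 + b^2*k/2 + sqrt(2)*b*log(b) - sqrt(2)*b + 3*b


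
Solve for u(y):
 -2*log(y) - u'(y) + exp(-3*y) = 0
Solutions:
 u(y) = C1 - 2*y*log(y) + 2*y - exp(-3*y)/3


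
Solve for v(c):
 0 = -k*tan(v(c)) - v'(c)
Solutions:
 v(c) = pi - asin(C1*exp(-c*k))
 v(c) = asin(C1*exp(-c*k))


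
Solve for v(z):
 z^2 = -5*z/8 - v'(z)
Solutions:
 v(z) = C1 - z^3/3 - 5*z^2/16


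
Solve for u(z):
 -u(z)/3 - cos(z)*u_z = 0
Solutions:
 u(z) = C1*(sin(z) - 1)^(1/6)/(sin(z) + 1)^(1/6)


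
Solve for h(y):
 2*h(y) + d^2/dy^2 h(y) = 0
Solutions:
 h(y) = C1*sin(sqrt(2)*y) + C2*cos(sqrt(2)*y)


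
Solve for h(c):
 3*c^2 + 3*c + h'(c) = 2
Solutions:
 h(c) = C1 - c^3 - 3*c^2/2 + 2*c


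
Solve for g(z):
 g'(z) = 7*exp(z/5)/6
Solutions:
 g(z) = C1 + 35*exp(z/5)/6


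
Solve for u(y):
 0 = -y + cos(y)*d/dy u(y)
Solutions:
 u(y) = C1 + Integral(y/cos(y), y)


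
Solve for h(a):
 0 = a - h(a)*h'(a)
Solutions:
 h(a) = -sqrt(C1 + a^2)
 h(a) = sqrt(C1 + a^2)


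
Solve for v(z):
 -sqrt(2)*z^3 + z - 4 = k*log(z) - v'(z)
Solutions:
 v(z) = C1 + k*z*log(z) - k*z + sqrt(2)*z^4/4 - z^2/2 + 4*z


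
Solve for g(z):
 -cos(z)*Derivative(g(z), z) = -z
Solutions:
 g(z) = C1 + Integral(z/cos(z), z)


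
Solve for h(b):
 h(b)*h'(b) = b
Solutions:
 h(b) = -sqrt(C1 + b^2)
 h(b) = sqrt(C1 + b^2)


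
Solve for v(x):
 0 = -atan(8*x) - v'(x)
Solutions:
 v(x) = C1 - x*atan(8*x) + log(64*x^2 + 1)/16


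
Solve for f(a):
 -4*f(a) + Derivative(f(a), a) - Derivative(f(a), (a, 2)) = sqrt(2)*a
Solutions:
 f(a) = -sqrt(2)*a/4 + (C1*sin(sqrt(15)*a/2) + C2*cos(sqrt(15)*a/2))*exp(a/2) - sqrt(2)/16


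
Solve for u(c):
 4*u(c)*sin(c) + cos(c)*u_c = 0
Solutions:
 u(c) = C1*cos(c)^4


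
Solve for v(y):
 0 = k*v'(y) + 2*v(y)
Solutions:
 v(y) = C1*exp(-2*y/k)


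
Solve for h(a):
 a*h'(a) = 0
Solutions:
 h(a) = C1


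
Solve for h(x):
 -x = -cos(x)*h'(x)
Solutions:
 h(x) = C1 + Integral(x/cos(x), x)


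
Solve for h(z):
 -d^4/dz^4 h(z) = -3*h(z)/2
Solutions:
 h(z) = C1*exp(-2^(3/4)*3^(1/4)*z/2) + C2*exp(2^(3/4)*3^(1/4)*z/2) + C3*sin(2^(3/4)*3^(1/4)*z/2) + C4*cos(2^(3/4)*3^(1/4)*z/2)


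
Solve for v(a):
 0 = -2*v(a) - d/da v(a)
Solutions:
 v(a) = C1*exp(-2*a)


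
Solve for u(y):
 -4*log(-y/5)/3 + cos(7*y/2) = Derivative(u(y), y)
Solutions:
 u(y) = C1 - 4*y*log(-y)/3 + 4*y/3 + 4*y*log(5)/3 + 2*sin(7*y/2)/7


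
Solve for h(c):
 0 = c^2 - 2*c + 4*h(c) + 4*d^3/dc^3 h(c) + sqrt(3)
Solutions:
 h(c) = C3*exp(-c) - c^2/4 + c/2 + (C1*sin(sqrt(3)*c/2) + C2*cos(sqrt(3)*c/2))*exp(c/2) - sqrt(3)/4


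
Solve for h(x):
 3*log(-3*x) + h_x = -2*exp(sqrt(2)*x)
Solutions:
 h(x) = C1 - 3*x*log(-x) + 3*x*(1 - log(3)) - sqrt(2)*exp(sqrt(2)*x)


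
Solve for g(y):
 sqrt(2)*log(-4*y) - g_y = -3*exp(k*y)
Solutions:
 g(y) = C1 + sqrt(2)*y*log(-y) + sqrt(2)*y*(-1 + 2*log(2)) + Piecewise((3*exp(k*y)/k, Ne(k, 0)), (3*y, True))


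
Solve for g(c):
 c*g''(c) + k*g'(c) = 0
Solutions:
 g(c) = C1 + c^(1 - re(k))*(C2*sin(log(c)*Abs(im(k))) + C3*cos(log(c)*im(k)))


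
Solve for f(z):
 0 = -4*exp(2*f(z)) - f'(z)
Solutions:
 f(z) = log(-sqrt(-1/(C1 - 4*z))) - log(2)/2
 f(z) = log(-1/(C1 - 4*z))/2 - log(2)/2


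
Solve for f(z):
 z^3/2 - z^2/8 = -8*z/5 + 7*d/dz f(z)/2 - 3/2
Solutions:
 f(z) = C1 + z^4/28 - z^3/84 + 8*z^2/35 + 3*z/7


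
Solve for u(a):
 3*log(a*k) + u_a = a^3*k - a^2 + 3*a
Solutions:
 u(a) = C1 + a^4*k/4 - a^3/3 + 3*a^2/2 - 3*a*log(a*k) + 3*a


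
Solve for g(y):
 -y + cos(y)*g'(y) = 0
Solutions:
 g(y) = C1 + Integral(y/cos(y), y)


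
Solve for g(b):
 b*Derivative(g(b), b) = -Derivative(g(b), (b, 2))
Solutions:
 g(b) = C1 + C2*erf(sqrt(2)*b/2)


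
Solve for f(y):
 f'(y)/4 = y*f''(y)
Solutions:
 f(y) = C1 + C2*y^(5/4)


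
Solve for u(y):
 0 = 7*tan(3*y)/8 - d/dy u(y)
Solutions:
 u(y) = C1 - 7*log(cos(3*y))/24


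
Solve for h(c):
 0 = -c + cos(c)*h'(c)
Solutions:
 h(c) = C1 + Integral(c/cos(c), c)


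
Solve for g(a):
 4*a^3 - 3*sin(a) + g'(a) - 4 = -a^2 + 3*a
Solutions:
 g(a) = C1 - a^4 - a^3/3 + 3*a^2/2 + 4*a - 3*cos(a)


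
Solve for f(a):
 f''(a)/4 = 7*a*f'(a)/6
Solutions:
 f(a) = C1 + C2*erfi(sqrt(21)*a/3)


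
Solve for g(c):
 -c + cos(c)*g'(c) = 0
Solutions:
 g(c) = C1 + Integral(c/cos(c), c)


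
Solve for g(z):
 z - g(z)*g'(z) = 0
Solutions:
 g(z) = -sqrt(C1 + z^2)
 g(z) = sqrt(C1 + z^2)


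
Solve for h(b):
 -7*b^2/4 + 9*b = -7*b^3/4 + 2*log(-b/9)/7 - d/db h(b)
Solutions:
 h(b) = C1 - 7*b^4/16 + 7*b^3/12 - 9*b^2/2 + 2*b*log(-b)/7 + 2*b*(-2*log(3) - 1)/7


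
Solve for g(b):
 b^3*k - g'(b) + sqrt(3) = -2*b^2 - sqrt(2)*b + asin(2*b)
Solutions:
 g(b) = C1 + b^4*k/4 + 2*b^3/3 + sqrt(2)*b^2/2 - b*asin(2*b) + sqrt(3)*b - sqrt(1 - 4*b^2)/2


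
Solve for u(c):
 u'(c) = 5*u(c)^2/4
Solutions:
 u(c) = -4/(C1 + 5*c)


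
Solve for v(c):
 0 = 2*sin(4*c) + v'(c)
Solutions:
 v(c) = C1 + cos(4*c)/2


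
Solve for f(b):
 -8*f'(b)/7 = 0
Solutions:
 f(b) = C1


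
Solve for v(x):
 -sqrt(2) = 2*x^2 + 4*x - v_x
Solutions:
 v(x) = C1 + 2*x^3/3 + 2*x^2 + sqrt(2)*x


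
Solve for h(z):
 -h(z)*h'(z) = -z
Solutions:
 h(z) = -sqrt(C1 + z^2)
 h(z) = sqrt(C1 + z^2)


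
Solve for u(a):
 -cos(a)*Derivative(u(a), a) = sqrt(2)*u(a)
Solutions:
 u(a) = C1*(sin(a) - 1)^(sqrt(2)/2)/(sin(a) + 1)^(sqrt(2)/2)


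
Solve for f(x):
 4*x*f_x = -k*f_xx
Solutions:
 f(x) = C1 + C2*sqrt(k)*erf(sqrt(2)*x*sqrt(1/k))


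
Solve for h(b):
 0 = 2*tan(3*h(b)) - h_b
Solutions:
 h(b) = -asin(C1*exp(6*b))/3 + pi/3
 h(b) = asin(C1*exp(6*b))/3


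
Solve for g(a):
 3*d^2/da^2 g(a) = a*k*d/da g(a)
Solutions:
 g(a) = Piecewise((-sqrt(6)*sqrt(pi)*C1*erf(sqrt(6)*a*sqrt(-k)/6)/(2*sqrt(-k)) - C2, (k > 0) | (k < 0)), (-C1*a - C2, True))


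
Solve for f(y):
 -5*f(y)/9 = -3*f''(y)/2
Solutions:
 f(y) = C1*exp(-sqrt(30)*y/9) + C2*exp(sqrt(30)*y/9)


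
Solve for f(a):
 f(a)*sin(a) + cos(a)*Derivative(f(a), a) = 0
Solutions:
 f(a) = C1*cos(a)


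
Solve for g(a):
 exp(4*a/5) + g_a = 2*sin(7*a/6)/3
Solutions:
 g(a) = C1 - 5*exp(4*a/5)/4 - 4*cos(7*a/6)/7


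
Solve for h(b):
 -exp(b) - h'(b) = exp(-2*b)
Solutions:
 h(b) = C1 - exp(b) + exp(-2*b)/2


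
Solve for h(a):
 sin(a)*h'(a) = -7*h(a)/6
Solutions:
 h(a) = C1*(cos(a) + 1)^(7/12)/(cos(a) - 1)^(7/12)


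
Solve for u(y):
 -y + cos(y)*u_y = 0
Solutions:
 u(y) = C1 + Integral(y/cos(y), y)


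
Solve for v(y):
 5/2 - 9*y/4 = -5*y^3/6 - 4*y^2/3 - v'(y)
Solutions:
 v(y) = C1 - 5*y^4/24 - 4*y^3/9 + 9*y^2/8 - 5*y/2


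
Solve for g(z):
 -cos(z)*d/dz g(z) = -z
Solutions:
 g(z) = C1 + Integral(z/cos(z), z)


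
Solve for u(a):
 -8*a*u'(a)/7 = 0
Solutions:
 u(a) = C1


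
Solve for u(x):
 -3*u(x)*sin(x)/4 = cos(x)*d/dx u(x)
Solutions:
 u(x) = C1*cos(x)^(3/4)


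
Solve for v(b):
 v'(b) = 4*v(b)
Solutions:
 v(b) = C1*exp(4*b)


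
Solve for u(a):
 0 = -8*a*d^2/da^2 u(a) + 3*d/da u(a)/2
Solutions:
 u(a) = C1 + C2*a^(19/16)


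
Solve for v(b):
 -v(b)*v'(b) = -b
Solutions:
 v(b) = -sqrt(C1 + b^2)
 v(b) = sqrt(C1 + b^2)


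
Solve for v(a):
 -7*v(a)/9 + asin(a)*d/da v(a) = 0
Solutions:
 v(a) = C1*exp(7*Integral(1/asin(a), a)/9)


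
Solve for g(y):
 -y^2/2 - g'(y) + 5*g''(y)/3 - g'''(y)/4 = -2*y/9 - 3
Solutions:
 g(y) = C1 + C2*exp(2*y/3) + C3*exp(6*y) - y^3/6 - 13*y^2/18 + 91*y/108


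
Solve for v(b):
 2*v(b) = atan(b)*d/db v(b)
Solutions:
 v(b) = C1*exp(2*Integral(1/atan(b), b))


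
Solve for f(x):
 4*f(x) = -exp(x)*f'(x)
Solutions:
 f(x) = C1*exp(4*exp(-x))


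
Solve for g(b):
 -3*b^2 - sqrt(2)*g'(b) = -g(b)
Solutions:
 g(b) = C1*exp(sqrt(2)*b/2) + 3*b^2 + 6*sqrt(2)*b + 12


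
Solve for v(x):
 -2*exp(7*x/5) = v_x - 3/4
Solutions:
 v(x) = C1 + 3*x/4 - 10*exp(7*x/5)/7


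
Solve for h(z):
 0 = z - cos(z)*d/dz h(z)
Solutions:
 h(z) = C1 + Integral(z/cos(z), z)


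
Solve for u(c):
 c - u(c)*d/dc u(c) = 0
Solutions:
 u(c) = -sqrt(C1 + c^2)
 u(c) = sqrt(C1 + c^2)


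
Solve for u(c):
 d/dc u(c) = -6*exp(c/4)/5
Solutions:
 u(c) = C1 - 24*exp(c/4)/5


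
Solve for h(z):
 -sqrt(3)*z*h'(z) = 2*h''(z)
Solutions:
 h(z) = C1 + C2*erf(3^(1/4)*z/2)


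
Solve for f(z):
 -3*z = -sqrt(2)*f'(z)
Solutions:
 f(z) = C1 + 3*sqrt(2)*z^2/4


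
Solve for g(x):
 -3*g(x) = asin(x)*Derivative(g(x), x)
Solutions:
 g(x) = C1*exp(-3*Integral(1/asin(x), x))


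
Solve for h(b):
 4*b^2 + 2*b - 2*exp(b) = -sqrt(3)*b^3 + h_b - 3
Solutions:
 h(b) = C1 + sqrt(3)*b^4/4 + 4*b^3/3 + b^2 + 3*b - 2*exp(b)


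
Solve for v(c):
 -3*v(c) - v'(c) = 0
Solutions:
 v(c) = C1*exp(-3*c)


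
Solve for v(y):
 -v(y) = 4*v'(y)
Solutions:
 v(y) = C1*exp(-y/4)


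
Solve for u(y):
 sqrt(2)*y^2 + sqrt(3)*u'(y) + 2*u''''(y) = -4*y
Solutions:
 u(y) = C1 + C4*exp(-2^(2/3)*3^(1/6)*y/2) - sqrt(6)*y^3/9 - 2*sqrt(3)*y^2/3 + (C2*sin(6^(2/3)*y/4) + C3*cos(6^(2/3)*y/4))*exp(2^(2/3)*3^(1/6)*y/4)


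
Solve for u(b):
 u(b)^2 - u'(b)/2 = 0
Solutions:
 u(b) = -1/(C1 + 2*b)


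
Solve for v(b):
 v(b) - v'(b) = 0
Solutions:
 v(b) = C1*exp(b)


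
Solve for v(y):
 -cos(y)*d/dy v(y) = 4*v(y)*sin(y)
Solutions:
 v(y) = C1*cos(y)^4


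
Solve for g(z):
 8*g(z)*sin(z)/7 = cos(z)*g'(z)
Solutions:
 g(z) = C1/cos(z)^(8/7)


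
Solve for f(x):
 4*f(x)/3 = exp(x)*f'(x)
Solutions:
 f(x) = C1*exp(-4*exp(-x)/3)


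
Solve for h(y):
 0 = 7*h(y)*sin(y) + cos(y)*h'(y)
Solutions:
 h(y) = C1*cos(y)^7


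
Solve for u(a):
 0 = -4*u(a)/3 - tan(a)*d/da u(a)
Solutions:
 u(a) = C1/sin(a)^(4/3)


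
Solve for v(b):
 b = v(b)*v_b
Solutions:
 v(b) = -sqrt(C1 + b^2)
 v(b) = sqrt(C1 + b^2)


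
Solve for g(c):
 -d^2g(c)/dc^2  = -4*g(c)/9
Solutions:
 g(c) = C1*exp(-2*c/3) + C2*exp(2*c/3)


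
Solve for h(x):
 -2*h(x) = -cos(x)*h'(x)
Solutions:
 h(x) = C1*(sin(x) + 1)/(sin(x) - 1)


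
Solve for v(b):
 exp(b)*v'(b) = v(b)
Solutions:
 v(b) = C1*exp(-exp(-b))


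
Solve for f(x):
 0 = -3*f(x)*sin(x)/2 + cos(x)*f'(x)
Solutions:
 f(x) = C1/cos(x)^(3/2)


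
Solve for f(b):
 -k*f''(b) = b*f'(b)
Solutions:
 f(b) = C1 + C2*sqrt(k)*erf(sqrt(2)*b*sqrt(1/k)/2)


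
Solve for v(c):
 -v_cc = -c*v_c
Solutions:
 v(c) = C1 + C2*erfi(sqrt(2)*c/2)


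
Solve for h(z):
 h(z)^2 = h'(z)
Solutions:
 h(z) = -1/(C1 + z)


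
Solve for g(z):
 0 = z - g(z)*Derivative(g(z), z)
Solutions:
 g(z) = -sqrt(C1 + z^2)
 g(z) = sqrt(C1 + z^2)


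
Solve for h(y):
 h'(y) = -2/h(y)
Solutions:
 h(y) = -sqrt(C1 - 4*y)
 h(y) = sqrt(C1 - 4*y)


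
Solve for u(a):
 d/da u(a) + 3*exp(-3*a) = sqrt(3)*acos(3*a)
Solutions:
 u(a) = C1 + sqrt(3)*a*acos(3*a) - sqrt(3)*sqrt(1 - 9*a^2)/3 + exp(-3*a)
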